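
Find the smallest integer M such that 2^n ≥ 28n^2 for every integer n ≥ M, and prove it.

At n = 11: 2048 < 3388, so the inequality fails and M ≥ 12. We prove 2^n ≥ 28n^2 for all n ≥ 12.
Base step (n = 12): 2^n = 4096 and 28n^2 = 4032, so 4096 ≥ 4032.
For the inductive step, assume it holds for an arbitrary r ≥ 12, so 2^r ≥ 28r^2.
Then 2^(r + 1) = 2·(2^r) ≥ 2·(28r^2).
Also, for r ≥ 12 we have 2·(28r^2) ≥ 28(r+1)^2, since 2 ≥ (1 + 1/r)^2 for all r ≥ 12.
Combining, 2^(r + 1) ≥ 28(r+1)^2.
By the principle of mathematical induction, the result holds for all n ≥ 12.
Hence the smallest such M is 12.

M = 12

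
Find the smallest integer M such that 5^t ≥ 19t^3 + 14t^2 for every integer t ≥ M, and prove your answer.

M = 5

At t = 4: 625 < 1440, so the inequality fails and M ≥ 5. We prove 5^t ≥ 19t^3 + 14t^2 for all t ≥ 5.
For the base case t = 5: 5^t = 3125 and 19t^3 + 14t^2 = 2725, so 3125 ≥ 2725.
Suppose the result is true for t = r, so 5^r ≥ 19r^3 + 14r^2.
Then 5^(r + 1) = 5·(5^r) ≥ 5·(19r^3 + 14r^2).
Also, for r ≥ 5 we have 5·(19r^3 + 14r^2) ≥ 19(r+1)^3 + 14(r+1)^2, since 5·(19r^3 + 14r^2) − (19(r+1)^3 + 14(r+1)^2) = 76r^3 - r^2 - 85r - 33, which is nonnegative for all r ≥ 5.
Combining, 5^(r + 1) ≥ 19(r+1)^3 + 14(r+1)^2.
Hence, by induction on t, the claim holds for every t ≥ 5.
Hence the smallest such M is 5.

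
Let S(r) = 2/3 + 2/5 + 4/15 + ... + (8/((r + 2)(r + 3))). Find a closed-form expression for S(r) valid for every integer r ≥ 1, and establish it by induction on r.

We claim S(r) = 8r/(3(r + 3)) for all r ≥ 1.
For the base case r = 1: S(1) = 2/3, and the closed form gives 2/3. They agree.
Suppose the result is true for r = p, so S(p) = 8p/(3(p + 3)).
Then S(p+1) = S(p) + (8/((p + 3)(p + 4))) = (8p/(3(p + 3))) + (8/((p + 3)(p + 4))).
Simplifying, S(p+1) = 8(p + 1)/(3(p + 4)) = 8(p+1)/(3((p+1) + 3)),
which is the closed form with r = p+1.
Hence, by induction on r, the claim holds for every r ≥ 1.

S(r) = 8r/(3(r + 3))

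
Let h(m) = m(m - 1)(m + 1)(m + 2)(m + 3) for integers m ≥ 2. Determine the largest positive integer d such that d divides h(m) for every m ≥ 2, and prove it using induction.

Computing the first values: h(2) = 120 and h(3) = 720; gcd(120, 720) = 120, so d ≤ 120.
We prove 120 | m(m - 1)(m + 1)(m + 2)(m + 3) for all m ≥ 2 by induction on m.
Base case (m = 2): h(2) = 120 = 120·(1), so 120 | h(2).
Suppose the result is true for m = k, i.e. 120 | h(k). Then
h(k+1) − h(k) = k·(k+1)·(k+2)·(k+3)·(k+4) − (k-1)·k·(k+1)·(k+2)·(k+3) = k·(k+1)·(k+2)·(k+3)·[(k+4) − (k-1)] = 5·k·(k+1)·(k+2)·(k+3). The product of 4 consecutive integers is divisible by (4)! = 24, so h(k+1) − h(k) is divisible by 5·24 = 120. By the inductive hypothesis 120 | h(k), hence 120 | h(k+1).
By induction, the statement is established for all m ≥ 2.
Therefore the largest such d is 120.

d = 120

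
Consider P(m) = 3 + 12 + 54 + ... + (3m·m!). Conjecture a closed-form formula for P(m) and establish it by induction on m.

P(m) = 3(m + 1)! - 3

We claim P(m) = 3(m + 1)! - 3 for all m ≥ 1.
For the base case m = 1: P(1) = 3, and the closed form gives 3. They agree.
Inductive step: suppose the statement holds for some p ≥ 1, so P(p) = 3(p + 1)! - 3.
Then P(p+1) = P(p) + (3(p + 1)(p + 1)!) = (3(p + 1)! - 3) + (3(p + 1)(p + 1)!).
Simplifying, P(p+1) = 3((p+1) + 1)! - 3,
which is the closed form with m = p+1.
By induction, the statement is established for all m ≥ 1.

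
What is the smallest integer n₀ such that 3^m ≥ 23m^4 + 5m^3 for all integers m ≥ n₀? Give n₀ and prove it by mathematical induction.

n₀ = 12

At m = 11: 177147 < 343398, so the inequality fails and n₀ ≥ 12. We prove 3^m ≥ 23m^4 + 5m^3 for all m ≥ 12.
Base step (m = 12): 3^m = 531441 and 23m^4 + 5m^3 = 485568, so 531441 ≥ 485568.
For the inductive step, assume it holds for an arbitrary r ≥ 12, so 3^r ≥ 23r^4 + 5r^3.
Then 3^(r + 1) = 3·(3^r) ≥ 3·(23r^4 + 5r^3).
Also, for r ≥ 12 we have 3·(23r^4 + 5r^3) ≥ 23(r+1)^4 + 5(r+1)^3, since 3·(23r^4 + 5r^3) − (23(r+1)^4 + 5(r+1)^3) = 46r^4 - 82r^3 - 153r^2 - 107r - 28, which is nonnegative for all r ≥ 12.
Combining, 3^(r + 1) ≥ 23(r+1)^4 + 5(r+1)^3.
By the principle of mathematical induction, the result holds for all m ≥ 12.
Hence the smallest such n₀ is 12.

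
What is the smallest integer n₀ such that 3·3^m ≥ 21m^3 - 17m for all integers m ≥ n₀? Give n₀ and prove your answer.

At m = 7: 6561 < 7084, so the inequality fails and n₀ ≥ 8. We prove 3·3^m ≥ 21m^3 - 17m for all m ≥ 8.
For the base case m = 8: 3·3^m = 19683 and 21m^3 - 17m = 10616, so 19683 ≥ 10616.
Inductive step: assume the claim holds for m = p, so 3·3^p ≥ 21p^3 - 17p.
Then 3·3^(p + 1) = 3·(3·3^p) ≥ 3·(21p^3 - 17p).
Also, for p ≥ 8 we have 3·(21p^3 - 17p) ≥ 21(p+1)^3 - 17(p+1), since 3·(21p^3 - 17p) − (21(p+1)^3 - 17(p+1)) = 42p^3 - 63p^2 - 97p - 4, which is nonnegative for all p ≥ 8.
Combining, 3·3^(p + 1) ≥ 21(p+1)^3 - 17(p+1).
By the principle of mathematical induction, the result holds for all m ≥ 8.
Hence the smallest such n₀ is 8.

n₀ = 8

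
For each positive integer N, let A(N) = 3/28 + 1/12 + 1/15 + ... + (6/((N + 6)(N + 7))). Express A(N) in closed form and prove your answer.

We claim A(N) = 6N/(7(N + 7)) for all N ≥ 1.
When N = 1: A(1) = 3/28, and the closed form gives 3/28. They agree.
Inductive step: assume the claim holds for N = j, so A(j) = 6j/(7(j + 7)).
Then A(j+1) = A(j) + (6/((j + 7)(j + 8))) = (6j/(7(j + 7))) + (6/((j + 7)(j + 8))).
Simplifying, A(j+1) = 6(j + 1)/(7(j + 8)) = 6(j+1)/(7((j+1) + 7)),
which is the closed form with N = j+1.
By induction, the statement is established for all N ≥ 1.

A(N) = 6N/(7(N + 7))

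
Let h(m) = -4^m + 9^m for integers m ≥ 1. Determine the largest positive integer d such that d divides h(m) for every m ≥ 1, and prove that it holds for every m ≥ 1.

d = 5

Computing the first values: h(1) = 5 and h(2) = 65; gcd(5, 65) = 5, so d ≤ 5.
We prove 5 | -4^m + 9^m for all m ≥ 1 by induction on m.
Base case (m = 1): h(1) = 5 = 5·(1), so 5 | h(1).
Inductive step: assume the claim holds for m = p, i.e. 5 | h(p). Then
9^{p+1} − 4^{p+1} = 9·9^p − 4·4^p = 9·(9^p − 4^p) + (5)·4^p. The first term is divisible by 5 by the inductive hypothesis, and the second term (5)·4^p is divisible by 5 since 5 | 5. Hence 5 | h(p+1).
By induction, the statement is established for all m ≥ 1.
Therefore the largest such d is 5.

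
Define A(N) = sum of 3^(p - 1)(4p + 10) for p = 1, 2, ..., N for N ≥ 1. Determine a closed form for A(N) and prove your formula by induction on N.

We claim A(N) = 2·3^N(N + 2) - 4 for all N ≥ 1.
When N = 1: A(1) = 14, and the closed form gives 14. They agree.
Suppose the result is true for N = p, so A(p) = 2·3^p(p + 2) - 4.
Then A(p+1) = A(p) + (3^p(4p + 14)) = (2·3^p(p + 2) - 4) + (3^p(4p + 14)).
Simplifying, A(p+1) = 6·3^p·p + 18·3^p - 4 = 2·3^(p+1)((p+1) + 2) - 4,
which is the closed form with N = p+1.
This completes the induction.

A(N) = 2·3^N(N + 2) - 4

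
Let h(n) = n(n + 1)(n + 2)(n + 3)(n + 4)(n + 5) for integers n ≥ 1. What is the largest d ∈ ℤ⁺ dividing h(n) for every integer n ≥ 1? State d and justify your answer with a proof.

Computing the first values: h(1) = 720 and h(2) = 5040; gcd(720, 5040) = 720, so d ≤ 720.
We prove 720 | n(n + 1)(n + 2)(n + 3)(n + 4)(n + 5) for all n ≥ 1 by induction on n.
Base case (n = 1): h(1) = 720 = 720·(1), so 720 | h(1).
Inductive step: suppose the statement holds for some p ≥ 1, i.e. 720 | h(p). Then
h(p+1) − h(p) = (p+1)·(p+2)·(p+3)·(p+4)·(p+5)·(p+6) − p·(p+1)·(p+2)·(p+3)·(p+4)·(p+5) = (p+1)·(p+2)·(p+3)·(p+4)·(p+5)·[(p+6) − p] = 6·(p+1)·(p+2)·(p+3)·(p+4)·(p+5). The product of 5 consecutive integers is divisible by (5)! = 120, so h(p+1) − h(p) is divisible by 6·120 = 720. By the inductive hypothesis 720 | h(p), hence 720 | h(p+1).
Hence, by induction on n, the claim holds for every n ≥ 1.
Therefore the largest such d is 720.

d = 720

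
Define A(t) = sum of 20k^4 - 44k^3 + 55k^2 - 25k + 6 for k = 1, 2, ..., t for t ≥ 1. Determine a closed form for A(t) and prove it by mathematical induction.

A(t) = t(4t^4 - t^3 + 3t^2 + 4t + 2)

We claim A(t) = t(4t^4 - t^3 + 3t^2 + 4t + 2) for all t ≥ 1.
Base step (t = 1): A(1) = 12, and the closed form gives 12. They agree.
Suppose the result is true for t = k, so A(k) = k(4k^4 - k^3 + 3k^2 + 4k + 2).
Then A(k+1) = A(k) + (20k^4 + 36k^3 + 43k^2 + 33k + 12) = (k(4k^4 - k^3 + 3k^2 + 4k + 2)) + (20k^4 + 36k^3 + 43k^2 + 33k + 12).
Simplifying, A(k+1) = (k + 1)(4k^4 + 15k^3 + 24k^2 + 23k + 12) = (k+1)(4(k+1)^4 - (k+1)^3 + 3(k+1)^2 + 4(k+1) + 2),
which is the closed form with t = k+1.
By induction, the statement is established for all t ≥ 1.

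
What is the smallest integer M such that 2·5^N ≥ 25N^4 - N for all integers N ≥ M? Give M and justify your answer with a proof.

M = 7

At N = 6: 31250 < 32394, so the inequality fails and M ≥ 7. We prove 2·5^N ≥ 25N^4 - N for all N ≥ 7.
When N = 7: 2·5^N = 156250 and 25N^4 - N = 60018, so 156250 ≥ 60018.
Suppose the result is true for N = j, so 2·5^j ≥ 25j^4 - j.
Then 2·5^(j + 1) = 5·(2·5^j) ≥ 5·(25j^4 - j).
Also, for j ≥ 7 we have 5·(25j^4 - j) ≥ 25(j+1)^4 - (j+1), since 5·(25j^4 - j) − (25(j+1)^4 - (j+1)) = 100j^4 - 100j^3 - 150j^2 - 104j - 24, which is nonnegative for all j ≥ 7.
Combining, 2·5^(j + 1) ≥ 25(j+1)^4 - (j+1).
Hence, by induction on N, the claim holds for every N ≥ 7.
Hence the smallest such M is 7.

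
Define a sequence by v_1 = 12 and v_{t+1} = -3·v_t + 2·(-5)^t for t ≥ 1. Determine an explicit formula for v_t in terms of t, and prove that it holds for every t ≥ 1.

v_t = 7(-3)^(t - 1) - (-5)^t

Computing the first terms: v_1 = 12, v_2 = -46, v_3 = 188. This suggests v_t = 7(-3)^(t - 1) - (-5)^t.
Base case (t = 1): the formula gives 12 = 12 = v_1.
Inductive step: assume the claim holds for t = p, so v_p = 7(-3)^(p - 1) - (-5)^p.
Then v_{p+1} = -3·v_p + 2·(-5)^p = -3·(7(-3)^(p - 1) - (-5)^p) + 2·(-5)^p = 7(-3)^p - (-5)^(p + 1) = 7(-3)^((p+1) - 1) - (-5)^(p+1),
which is the claimed formula at t = p+1.
By induction, the statement is established for all t ≥ 1.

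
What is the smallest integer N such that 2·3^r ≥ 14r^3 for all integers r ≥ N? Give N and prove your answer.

N = 8

At r = 7: 4374 < 4802, so the inequality fails and N ≥ 8. We prove 2·3^r ≥ 14r^3 for all r ≥ 8.
Base step (r = 8): 2·3^r = 13122 and 14r^3 = 7168, so 13122 ≥ 7168.
For the inductive step, assume it holds for an arbitrary m ≥ 8, so 2·3^m ≥ 14m^3.
Then 2·3^(m + 1) = 3·(2·3^m) ≥ 3·(14m^3).
Also, for m ≥ 8 we have 3·(14m^3) ≥ 14(m+1)^3, since 3 ≥ (1 + 1/m)^3 for all m ≥ 8.
Combining, 2·3^(m + 1) ≥ 14(m+1)^3.
This completes the induction.
Hence the smallest such N is 8.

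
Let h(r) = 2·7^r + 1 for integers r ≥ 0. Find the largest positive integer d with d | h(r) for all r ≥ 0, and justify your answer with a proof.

Computing the first values: h(0) = 3 and h(1) = 15; gcd(3, 15) = 3, so d ≤ 3.
We prove 3 | 2·7^r + 1 for all r ≥ 0 by induction on r.
For the base case r = 0: h(0) = 3 = 3·(1), so 3 | h(0).
Inductive step: assume the claim holds for r = m, i.e. 3 | h(m). Then
h(m+1) = 2·7^(m+1) + 1 = 7·(2·7^m + 1) - 6 = 7·h(m) - 6. The first term is divisible by 3 by the inductive hypothesis, and -6 is divisible by 3. Hence 3 | h(m+1).
By induction, the statement is established for all r ≥ 0.
Therefore the largest such d is 3.

d = 3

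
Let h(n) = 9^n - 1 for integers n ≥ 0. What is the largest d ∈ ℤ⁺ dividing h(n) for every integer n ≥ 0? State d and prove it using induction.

Computing the first values: h(0) = 0 and h(1) = 8; gcd(0, 8) = 8, so d ≤ 8.
We prove 8 | 9^n - 1 for all n ≥ 0 by induction on n.
Base step (n = 0): h(0) = 0 = 8·(0), so 8 | h(0).
Inductive step: suppose the statement holds for some k ≥ 0, i.e. 8 | h(k). Then
h(k+1) = 9^(k+1) - 1 = 9·(9^k - 1) + 8 = 9·h(k) + 8. The first term is divisible by 8 by the inductive hypothesis, and 8 is divisible by 8. Hence 8 | h(k+1).
By induction, the statement is established for all n ≥ 0.
Therefore the largest such d is 8.

d = 8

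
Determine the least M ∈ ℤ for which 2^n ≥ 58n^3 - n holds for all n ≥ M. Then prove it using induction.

At n = 18: 262144 < 338238, so the inequality fails and M ≥ 19. We prove 2^n ≥ 58n^3 - n for all n ≥ 19.
When n = 19: 2^n = 524288 and 58n^3 - n = 397803, so 524288 ≥ 397803.
Suppose the result is true for n = r, so 2^r ≥ 58r^3 - r.
Then 2^(r + 1) = 2·(2^r) ≥ 2·(58r^3 - r).
Also, for r ≥ 19 we have 2·(58r^3 - r) ≥ 58(r+1)^3 - (r+1), since 2·(58r^3 - r) − (58(r+1)^3 - (r+1)) = 58r^3 - 174r^2 - 175r - 57, which is nonnegative for all r ≥ 19.
Combining, 2^(r + 1) ≥ 58(r+1)^3 - (r+1).
This completes the induction.
Hence the smallest such M is 19.

M = 19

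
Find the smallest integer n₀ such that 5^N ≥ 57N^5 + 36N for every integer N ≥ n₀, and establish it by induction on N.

At N = 9: 1953125 < 3366117, so the inequality fails and n₀ ≥ 10. We prove 5^N ≥ 57N^5 + 36N for all N ≥ 10.
Base case (N = 10): 5^N = 9765625 and 57N^5 + 36N = 5700360, so 9765625 ≥ 5700360.
Inductive step: assume the claim holds for N = p, so 5^p ≥ 57p^5 + 36p.
Then 5^(p + 1) = 5·(5^p) ≥ 5·(57p^5 + 36p).
Also, for p ≥ 10 we have 5·(57p^5 + 36p) ≥ 57(p+1)^5 + 36(p+1), since 5·(57p^5 + 36p) − (57(p+1)^5 + 36(p+1)) = 228p^5 - 285p^4 - 570p^3 - 570p^2 - 141p - 93, which is nonnegative for all p ≥ 10.
Combining, 5^(p + 1) ≥ 57(p+1)^5 + 36(p+1).
By induction, the statement is established for all N ≥ 10.
Hence the smallest such n₀ is 10.

n₀ = 10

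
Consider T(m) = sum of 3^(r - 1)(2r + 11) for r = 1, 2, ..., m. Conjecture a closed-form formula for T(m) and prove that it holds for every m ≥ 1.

T(m) = 3^m(m + 5) - 5

We claim T(m) = 3^m(m + 5) - 5 for all m ≥ 1.
Base case (m = 1): T(1) = 13, and the closed form gives 13. They agree.
Inductive step: assume the claim holds for m = r, so T(r) = 3^r(r + 5) - 5.
Then T(r+1) = T(r) + (3^r(2r + 13)) = (3^r(r + 5) - 5) + (3^r(2r + 13)).
Simplifying, T(r+1) = 3·3^r·r + 18·3^r - 5 = 3^(r+1)((r+1) + 5) - 5,
which is the closed form with m = r+1.
Hence, by induction on m, the claim holds for every m ≥ 1.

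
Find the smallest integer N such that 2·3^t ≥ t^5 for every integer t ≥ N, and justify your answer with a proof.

N = 10

At t = 9: 39366 < 59049, so the inequality fails and N ≥ 10. We prove 2·3^t ≥ t^5 for all t ≥ 10.
Base case (t = 10): 2·3^t = 118098 and t^5 = 100000, so 118098 ≥ 100000.
For the inductive step, assume it holds for an arbitrary k ≥ 10, so 2·3^k ≥ k^5.
Then 2·3^(k + 1) = 3·(2·3^k) ≥ 3·(k^5).
Also, for k ≥ 10 we have 3·(k^5) ≥ (k+1)^5, since 3 ≥ (1 + 1/k)^5 for all k ≥ 10.
Combining, 2·3^(k + 1) ≥ (k+1)^5.
By the principle of mathematical induction, the result holds for all t ≥ 10.
Hence the smallest such N is 10.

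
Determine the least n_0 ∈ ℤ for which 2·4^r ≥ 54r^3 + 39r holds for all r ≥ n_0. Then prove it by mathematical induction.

At r = 6: 8192 < 11898, so the inequality fails and n_0 ≥ 7. We prove 2·4^r ≥ 54r^3 + 39r for all r ≥ 7.
When r = 7: 2·4^r = 32768 and 54r^3 + 39r = 18795, so 32768 ≥ 18795.
For the inductive step, assume it holds for an arbitrary k ≥ 7, so 2·4^k ≥ 54k^3 + 39k.
Then 2·4^(k + 1) = 4·(2·4^k) ≥ 4·(54k^3 + 39k).
Also, for k ≥ 7 we have 4·(54k^3 + 39k) ≥ 54(k+1)^3 + 39(k+1), since 4·(54k^3 + 39k) − (54(k+1)^3 + 39(k+1)) = 162k^3 - 162k^2 - 45k - 93, which is nonnegative for all k ≥ 7.
Combining, 2·4^(k + 1) ≥ 54(k+1)^3 + 39(k+1).
This completes the induction.
Hence the smallest such n_0 is 7.

n_0 = 7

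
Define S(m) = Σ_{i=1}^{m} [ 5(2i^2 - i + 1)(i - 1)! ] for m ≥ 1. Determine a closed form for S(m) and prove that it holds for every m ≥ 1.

S(m) = (10m + 5)m! - 5

We claim S(m) = (10m + 5)m! - 5 for all m ≥ 1.
Base step (m = 1): S(1) = 10, and the closed form gives 10. They agree.
Suppose the result is true for m = i, so S(i) = (10i + 5)i! - 5.
Then S(i+1) = S(i) + (5(2i^2 + 3i + 2)i!) = ((10i + 5)i! - 5) + (5(2i^2 + 3i + 2)i!).
Simplifying, S(i+1) = (10(i+1) + 5)(i+1)! - 5,
which is the closed form with m = i+1.
This completes the induction.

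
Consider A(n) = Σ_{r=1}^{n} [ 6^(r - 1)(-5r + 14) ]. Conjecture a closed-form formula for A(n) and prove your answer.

We claim A(n) = 6^n(-n + 3) - 3 for all n ≥ 1.
Base step (n = 1): A(1) = 9, and the closed form gives 9. They agree.
Suppose the result is true for n = r, so A(r) = 6^r(-r + 3) - 3.
Then A(r+1) = A(r) + (6^r(-5r + 9)) = (6^r(-r + 3) - 3) + (6^r(-5r + 9)).
Simplifying, A(r+1) = -6·6^r·r + 12·6^r - 3 = 6^(r+1)(-(r+1) + 3) - 3,
which is the closed form with n = r+1.
This completes the induction.

A(n) = 6^n(-n + 3) - 3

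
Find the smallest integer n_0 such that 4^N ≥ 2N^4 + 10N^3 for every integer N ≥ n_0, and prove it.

At N = 6: 4096 < 4752, so the inequality fails and n_0 ≥ 7. We prove 4^N ≥ 2N^4 + 10N^3 for all N ≥ 7.
When N = 7: 4^N = 16384 and 2N^4 + 10N^3 = 8232, so 16384 ≥ 8232.
For the inductive step, assume it holds for an arbitrary r ≥ 7, so 4^r ≥ 2r^4 + 10r^3.
Then 4^(r + 1) = 4·(4^r) ≥ 4·(2r^4 + 10r^3).
Also, for r ≥ 7 we have 4·(2r^4 + 10r^3) ≥ 2(r+1)^4 + 10(r+1)^3, since 4·(2r^4 + 10r^3) − (2(r+1)^4 + 10(r+1)^3) = 6r^4 + 22r^3 - 42r^2 - 38r - 12, which is nonnegative for all r ≥ 7.
Combining, 4^(r + 1) ≥ 2(r+1)^4 + 10(r+1)^3.
By the principle of mathematical induction, the result holds for all N ≥ 7.
Hence the smallest such n_0 is 7.

n_0 = 7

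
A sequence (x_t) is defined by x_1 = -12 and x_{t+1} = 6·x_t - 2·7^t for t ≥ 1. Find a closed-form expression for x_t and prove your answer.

Computing the first terms: x_1 = -12, x_2 = -86, x_3 = -614. This suggests x_t = 2·6^(t - 1) - 2·7^t.
For the base case t = 1: the formula gives -12 = -12 = x_1.
Inductive step: suppose the statement holds for some r ≥ 1, so x_r = 2·6^(r - 1) - 2·7^r.
Then x_{r+1} = 6·x_r - 2·7^r = 6·(2·6^(r - 1) - 2·7^r) - 2·7^r = 2·6^r - 2·7^(r + 1) = 2·6^((r+1) - 1) - 2·7^(r+1),
which is the claimed formula at t = r+1.
By the principle of mathematical induction, the result holds for all t ≥ 1.

x_t = 2·6^(t - 1) - 2·7^t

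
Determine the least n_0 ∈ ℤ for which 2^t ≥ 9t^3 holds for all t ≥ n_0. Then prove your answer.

n_0 = 15

At t = 14: 16384 < 24696, so the inequality fails and n_0 ≥ 15. We prove 2^t ≥ 9t^3 for all t ≥ 15.
For the base case t = 15: 2^t = 32768 and 9t^3 = 30375, so 32768 ≥ 30375.
For the inductive step, assume it holds for an arbitrary k ≥ 15, so 2^k ≥ 9k^3.
Then 2^(k + 1) = 2·(2^k) ≥ 2·(9k^3).
Also, for k ≥ 15 we have 2·(9k^3) ≥ 9(k+1)^3, since 2 ≥ (1 + 1/k)^3 for all k ≥ 15.
Combining, 2^(k + 1) ≥ 9(k+1)^3.
This completes the induction.
Hence the smallest such n_0 is 15.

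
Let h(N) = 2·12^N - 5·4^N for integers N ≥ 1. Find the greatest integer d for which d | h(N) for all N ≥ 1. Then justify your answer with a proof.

d = 4

Computing the first values: h(1) = 4 and h(2) = 208; gcd(4, 208) = 4, so d ≤ 4.
We prove 4 | 2·12^N - 5·4^N for all N ≥ 1 by induction on N.
Base case (N = 1): h(1) = 4 = 4·(1), so 4 | h(1).
Suppose the result is true for N = r, i.e. 4 | h(r). Then
h(r+1) − 12·h(r) = (2·12^(r+1) - 5·4^(r+1)) − 12·(2·12^r - 5·4^r) = (-5)·4^r·(4 − 12) = (40)·4^r. Since 4 | h(r) by the inductive hypothesis, 4 | 12·h(r); and 4 | 40 since 40 = 4·10. Therefore 4 | h(r+1).
This completes the induction.
Therefore the largest such d is 4.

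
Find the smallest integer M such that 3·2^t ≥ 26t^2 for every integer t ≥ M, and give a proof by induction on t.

M = 10

At t = 9: 1536 < 2106, so the inequality fails and M ≥ 10. We prove 3·2^t ≥ 26t^2 for all t ≥ 10.
When t = 10: 3·2^t = 3072 and 26t^2 = 2600, so 3072 ≥ 2600.
Inductive step: assume the claim holds for t = r, so 3·2^r ≥ 26r^2.
Then 3·2^(r + 1) = 2·(3·2^r) ≥ 2·(26r^2).
Also, for r ≥ 10 we have 2·(26r^2) ≥ 26(r+1)^2, since 2 ≥ (1 + 1/r)^2 for all r ≥ 10.
Combining, 3·2^(r + 1) ≥ 26(r+1)^2.
By induction, the statement is established for all t ≥ 10.
Hence the smallest such M is 10.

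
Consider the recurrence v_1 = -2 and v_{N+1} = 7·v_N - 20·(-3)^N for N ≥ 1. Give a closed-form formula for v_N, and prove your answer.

Computing the first terms: v_1 = -2, v_2 = 46, v_3 = 142. This suggests v_N = 2(-3)^N + 4·7^(N - 1).
Base case (N = 1): the formula gives -2 = -2 = v_1.
Suppose the result is true for N = k, so v_k = 2(-3)^k + 4·7^(k - 1).
Then v_{k+1} = 7·v_k - 20·(-3)^k = 7·(2(-3)^k + 4·7^(k - 1)) - 20·(-3)^k = 2(-3)^(k + 1) + 4·7^k = 2(-3)^(k+1) + 4·7^((k+1) - 1),
which is the claimed formula at N = k+1.
This completes the induction.

v_N = 2(-3)^N + 4·7^(N - 1)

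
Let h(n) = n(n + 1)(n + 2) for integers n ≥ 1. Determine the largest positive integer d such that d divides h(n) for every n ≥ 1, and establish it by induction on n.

d = 6

Computing the first values: h(1) = 6 and h(2) = 24; gcd(6, 24) = 6, so d ≤ 6.
We prove 6 | n(n + 1)(n + 2) for all n ≥ 1 by induction on n.
Base step (n = 1): h(1) = 6 = 6·(1), so 6 | h(1).
Inductive step: assume the claim holds for n = m, i.e. 6 | h(m). Then
h(m+1) − h(m) = (m+1)·(m+2)·(m+3) − m·(m+1)·(m+2) = (m+1)·(m+2)·[(m+3) − m] = 3·(m+1)·(m+2). The product of 2 consecutive integers is divisible by (2)! = 2, so h(m+1) − h(m) is divisible by 3·2 = 6. By the inductive hypothesis 6 | h(m), hence 6 | h(m+1).
By the principle of mathematical induction, the result holds for all n ≥ 1.
Therefore the largest such d is 6.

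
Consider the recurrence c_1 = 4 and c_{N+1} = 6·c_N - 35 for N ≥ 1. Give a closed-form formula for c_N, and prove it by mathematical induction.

c_N = -3·6^(N - 1) + 7

Computing the first terms: c_1 = 4, c_2 = -11, c_3 = -101. This suggests c_N = -3·6^(N - 1) + 7.
When N = 1: the formula gives 4 = 4 = c_1.
Suppose the result is true for N = j, so c_j = -3·6^(j - 1) + 7.
Then c_{j+1} = 6·c_j - 35 = 6·(-3·6^(j - 1) + 7) - 35 = -3·6^j + 7 = -3·6^((j+1) - 1) + 7,
which is the claimed formula at N = j+1.
Hence, by induction on N, the claim holds for every N ≥ 1.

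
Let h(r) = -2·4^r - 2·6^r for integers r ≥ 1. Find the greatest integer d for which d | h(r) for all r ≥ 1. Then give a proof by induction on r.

Computing the first values: h(1) = -20 and h(2) = -104; gcd(-20, -104) = 4, so d ≤ 4.
We prove 4 | -2·4^r - 2·6^r for all r ≥ 1 by induction on r.
When r = 1: h(1) = -20 = 4·(-5), so 4 | h(1).
For the inductive step, assume it holds for an arbitrary j ≥ 1, i.e. 4 | h(j). Then
h(j+1) − 6·h(j) = (-2·4^(j+1) - 2·6^(j+1)) − 6·(-2·4^j - 2·6^j) = (-2)·4^j·(4 − 6) = (4)·4^j. Since 4 | h(j) by the inductive hypothesis, 4 | 6·h(j); and 4 | 4 since 4 = 4·1. Therefore 4 | h(j+1).
By the principle of mathematical induction, the result holds for all r ≥ 1.
Therefore the largest such d is 4.

d = 4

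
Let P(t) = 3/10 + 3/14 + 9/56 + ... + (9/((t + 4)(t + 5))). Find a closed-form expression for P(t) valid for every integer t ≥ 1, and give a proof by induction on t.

We claim P(t) = 9t/(5(t + 5)) for all t ≥ 1.
When t = 1: P(1) = 3/10, and the closed form gives 3/10. They agree.
For the inductive step, assume it holds for an arbitrary m ≥ 1, so P(m) = 9m/(5(m + 5)).
Then P(m+1) = P(m) + (9/((m + 5)(m + 6))) = (9m/(5(m + 5))) + (9/((m + 5)(m + 6))).
Simplifying, P(m+1) = 9(m + 1)/(5(m + 6)) = 9(m+1)/(5((m+1) + 5)),
which is the closed form with t = m+1.
Hence, by induction on t, the claim holds for every t ≥ 1.

P(t) = 9t/(5(t + 5))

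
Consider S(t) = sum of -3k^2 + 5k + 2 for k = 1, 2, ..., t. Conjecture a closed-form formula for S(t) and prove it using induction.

S(t) = -t(t^2 - t - 4)

We claim S(t) = -t(t^2 - t - 4) for all t ≥ 1.
For the base case t = 1: S(1) = 4, and the closed form gives 4. They agree.
Inductive step: suppose the statement holds for some k ≥ 1, so S(k) = k(-k^2 + k + 4).
Then S(k+1) = S(k) + (-3k^2 - k + 4) = (k(-k^2 + k + 4)) + (-3k^2 - k + 4).
Simplifying, S(k+1) = -(k + 1)(k^2 + k - 4) = -(k+1)((k+1)^2 - (k+1) - 4),
which is the closed form with t = k+1.
This completes the induction.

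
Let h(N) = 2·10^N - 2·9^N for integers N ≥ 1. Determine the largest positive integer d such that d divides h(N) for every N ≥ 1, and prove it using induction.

Computing the first values: h(1) = 2 and h(2) = 38; gcd(2, 38) = 2, so d ≤ 2.
We prove 2 | 2·10^N - 2·9^N for all N ≥ 1 by induction on N.
For the base case N = 1: h(1) = 2 = 2·(1), so 2 | h(1).
Suppose the result is true for N = i, i.e. 2 | h(i). Then
h(i+1) − 10·h(i) = (2·10^(i+1) - 2·9^(i+1)) − 10·(2·10^i - 2·9^i) = (-2)·9^i·(9 − 10) = (2)·9^i. Since 2 | h(i) by the inductive hypothesis, 2 | 10·h(i); and 2 | 2 since 2 = 2·1. Therefore 2 | h(i+1).
Hence, by induction on N, the claim holds for every N ≥ 1.
Therefore the largest such d is 2.

d = 2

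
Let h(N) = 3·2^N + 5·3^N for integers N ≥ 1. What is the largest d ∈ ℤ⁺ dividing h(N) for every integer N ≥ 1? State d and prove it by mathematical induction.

Computing the first values: h(1) = 21 and h(2) = 57; gcd(21, 57) = 3, so d ≤ 3.
We prove 3 | 3·2^N + 5·3^N for all N ≥ 1 by induction on N.
Base step (N = 1): h(1) = 21 = 3·(7), so 3 | h(1).
For the inductive step, assume it holds for an arbitrary i ≥ 1, i.e. 3 | h(i). Then
h(i+1) − 3·h(i) = (3·2^(i+1) + 5·3^(i+1)) − 3·(3·2^i + 5·3^i) = (3)·2^i·(2 − 3) = (-3)·2^i. Since 3 | h(i) by the inductive hypothesis, 3 | 3·h(i); and 3 | -3 since -3 = 3·-1. Therefore 3 | h(i+1).
By induction, the statement is established for all N ≥ 1.
Therefore the largest such d is 3.

d = 3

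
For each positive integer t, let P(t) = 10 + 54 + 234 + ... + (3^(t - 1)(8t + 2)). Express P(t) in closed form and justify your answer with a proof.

P(t) = 3^t(4t - 1) + 1

We claim P(t) = 3^t(4t - 1) + 1 for all t ≥ 1.
Base case (t = 1): P(1) = 10, and the closed form gives 10. They agree.
Inductive step: suppose the statement holds for some p ≥ 1, so P(p) = 3^p(4p - 1) + 1.
Then P(p+1) = P(p) + (3^p(8p + 10)) = (3^p(4p - 1) + 1) + (3^p(8p + 10)).
Simplifying, P(p+1) = 12·3^p·p + 9·3^p + 1 = 3^(p+1)(4(p+1) - 1) + 1,
which is the closed form with t = p+1.
Hence, by induction on t, the claim holds for every t ≥ 1.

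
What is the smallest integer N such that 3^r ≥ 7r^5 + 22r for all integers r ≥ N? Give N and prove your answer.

At r = 13: 1594323 < 2599337, so the inequality fails and N ≥ 14. We prove 3^r ≥ 7r^5 + 22r for all r ≥ 14.
Base step (r = 14): 3^r = 4782969 and 7r^5 + 22r = 3765076, so 4782969 ≥ 3765076.
Inductive step: assume the claim holds for r = k, so 3^k ≥ 7k^5 + 22k.
Then 3^(k + 1) = 3·(3^k) ≥ 3·(7k^5 + 22k).
Also, for k ≥ 14 we have 3·(7k^5 + 22k) ≥ 7(k+1)^5 + 22(k+1), since 3·(7k^5 + 22k) − (7(k+1)^5 + 22(k+1)) = 14k^5 - 35k^4 - 70k^3 - 70k^2 + 9k - 29, which is nonnegative for all k ≥ 14.
Combining, 3^(k + 1) ≥ 7(k+1)^5 + 22(k+1).
Hence, by induction on r, the claim holds for every r ≥ 14.
Hence the smallest such N is 14.

N = 14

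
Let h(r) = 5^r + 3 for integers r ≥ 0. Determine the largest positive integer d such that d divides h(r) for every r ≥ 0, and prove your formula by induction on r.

Computing the first values: h(0) = 4 and h(1) = 8; gcd(4, 8) = 4, so d ≤ 4.
We prove 4 | 5^r + 3 for all r ≥ 0 by induction on r.
Base case (r = 0): h(0) = 4 = 4·(1), so 4 | h(0).
Inductive step: suppose the statement holds for some m ≥ 0, i.e. 4 | h(m). Then
h(m+1) = 5^(m+1) + 3 = 5·(5^m + 3) - 12 = 5·h(m) - 12. The first term is divisible by 4 by the inductive hypothesis, and -12 is divisible by 4. Hence 4 | h(m+1).
By induction, the statement is established for all r ≥ 0.
Therefore the largest such d is 4.

d = 4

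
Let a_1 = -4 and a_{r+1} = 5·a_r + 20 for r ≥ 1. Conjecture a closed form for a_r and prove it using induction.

Computing the first terms: a_1 = -4, a_2 = 0, a_3 = 20. This suggests a_r = 5^(r - 1) - 5.
Base case (r = 1): the formula gives -4 = -4 = a_1.
For the inductive step, assume it holds for an arbitrary p ≥ 1, so a_p = 5^(p - 1) - 5.
Then a_{p+1} = 5·a_p + 20 = 5·(5^(p - 1) - 5) + 20 = 5^p - 5 = 5^((p+1) - 1) - 5,
which is the claimed formula at r = p+1.
By induction, the statement is established for all r ≥ 1.

a_r = 5^(r - 1) - 5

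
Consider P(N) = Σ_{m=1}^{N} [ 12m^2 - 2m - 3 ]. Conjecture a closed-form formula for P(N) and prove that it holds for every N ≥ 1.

We claim P(N) = N(4N^2 + 5N - 2) for all N ≥ 1.
Base case (N = 1): P(1) = 7, and the closed form gives 7. They agree.
Inductive step: assume the claim holds for N = m, so P(m) = m(4m^2 + 5m - 2).
Then P(m+1) = P(m) + (12m^2 + 22m + 7) = (m(4m^2 + 5m - 2)) + (12m^2 + 22m + 7).
Simplifying, P(m+1) = (m + 1)(4m^2 + 13m + 7) = (m+1)(4(m+1)^2 + 5(m+1) - 2),
which is the closed form with N = m+1.
Hence, by induction on N, the claim holds for every N ≥ 1.

P(N) = N(4N^2 + 5N - 2)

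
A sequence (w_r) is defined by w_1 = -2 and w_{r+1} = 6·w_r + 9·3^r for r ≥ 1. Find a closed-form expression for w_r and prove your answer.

Computing the first terms: w_1 = -2, w_2 = 15, w_3 = 171. This suggests w_r = -3^(r + 1) + 7·6^(r - 1).
Base step (r = 1): the formula gives -2 = -2 = w_1.
Inductive step: suppose the statement holds for some k ≥ 1, so w_k = -3^(k + 1) + 7·6^(k - 1).
Then w_{k+1} = 6·w_k + 9·3^k = 6·(-3^(k + 1) + 7·6^(k - 1)) + 9·3^k = -3^(k + 2) + 7·6^k = -3^((k+1) + 1) + 7·6^((k+1) - 1),
which is the claimed formula at r = k+1.
By the principle of mathematical induction, the result holds for all r ≥ 1.

w_r = -3^(r + 1) + 7·6^(r - 1)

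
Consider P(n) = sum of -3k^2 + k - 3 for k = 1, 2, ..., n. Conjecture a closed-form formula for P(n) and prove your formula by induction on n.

We claim P(n) = -n(n^2 + n + 3) for all n ≥ 1.
Base step (n = 1): P(1) = -5, and the closed form gives -5. They agree.
For the inductive step, assume it holds for an arbitrary k ≥ 1, so P(k) = k(-k^2 - k - 3).
Then P(k+1) = P(k) + (k - 3(k + 1)^2 - 2) = (k(-k^2 - k - 3)) + (k - 3(k + 1)^2 - 2).
Simplifying, P(k+1) = -(k + 1)(k^2 + 3k + 5) = -(k+1)((k+1)^2 + (k+1) + 3),
which is the closed form with n = k+1.
Hence, by induction on n, the claim holds for every n ≥ 1.

P(n) = -n(n^2 + n + 3)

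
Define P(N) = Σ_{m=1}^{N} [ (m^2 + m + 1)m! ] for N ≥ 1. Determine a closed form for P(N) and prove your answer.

We claim P(N) = (N + 1)(N + 1)! - 1 for all N ≥ 1.
For the base case N = 1: P(1) = 3, and the closed form gives 3. They agree.
For the inductive step, assume it holds for an arbitrary m ≥ 1, so P(m) = (m + 1)(m + 1)! - 1.
Then P(m+1) = P(m) + ((m^2 + 3m + 3)(m + 1)!) = ((m + 1)(m + 1)! - 1) + ((m^2 + 3m + 3)(m + 1)!).
Simplifying, P(m+1) = ((m+1) + 1)((m+1) + 1)! - 1,
which is the closed form with N = m+1.
By the principle of mathematical induction, the result holds for all N ≥ 1.

P(N) = (N + 1)(N + 1)! - 1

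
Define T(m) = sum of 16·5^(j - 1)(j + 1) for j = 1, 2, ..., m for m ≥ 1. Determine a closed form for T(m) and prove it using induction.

We claim T(m) = 5^m(4m + 3) - 3 for all m ≥ 1.
Base step (m = 1): T(1) = 32, and the closed form gives 32. They agree.
Inductive step: suppose the statement holds for some j ≥ 1, so T(j) = 5^j(4j + 3) - 3.
Then T(j+1) = T(j) + (16·5^j(j + 2)) = (5^j(4j + 3) - 3) + (16·5^j(j + 2)).
Simplifying, T(j+1) = 20·5^j·j + 35·5^j - 3 = 5^(j+1)(4(j+1) + 3) - 3,
which is the closed form with m = j+1.
By induction, the statement is established for all m ≥ 1.

T(m) = 5^m(4m + 3) - 3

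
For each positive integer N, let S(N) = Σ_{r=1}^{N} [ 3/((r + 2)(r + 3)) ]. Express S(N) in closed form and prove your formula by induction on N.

We claim S(N) = N/(N + 3) for all N ≥ 1.
Base step (N = 1): S(1) = 1/4, and the closed form gives 1/4. They agree.
Inductive step: assume the claim holds for N = r, so S(r) = r/(r + 3).
Then S(r+1) = S(r) + (3/((r + 3)(r + 4))) = (r/(r + 3)) + (3/((r + 3)(r + 4))).
Simplifying, S(r+1) = (r + 1)/(r + 4) = (r+1)/((r+1) + 3),
which is the closed form with N = r+1.
By induction, the statement is established for all N ≥ 1.

S(N) = N/(N + 3)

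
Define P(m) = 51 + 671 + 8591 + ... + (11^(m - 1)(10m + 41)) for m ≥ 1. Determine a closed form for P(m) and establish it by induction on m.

We claim P(m) = 11^m(m + 4) - 4 for all m ≥ 1.
Base case (m = 1): P(1) = 51, and the closed form gives 51. They agree.
Suppose the result is true for m = k, so P(k) = 11^k(k + 4) - 4.
Then P(k+1) = P(k) + (11^k(10k + 51)) = (11^k(k + 4) - 4) + (11^k(10k + 51)).
Simplifying, P(k+1) = 11·11^k·k + 55·11^k - 4 = 11^(k+1)((k+1) + 4) - 4,
which is the closed form with m = k+1.
By induction, the statement is established for all m ≥ 1.

P(m) = 11^m(m + 4) - 4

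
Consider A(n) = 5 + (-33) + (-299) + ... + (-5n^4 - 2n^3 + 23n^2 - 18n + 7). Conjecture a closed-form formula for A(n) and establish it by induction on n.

A(n) = -n(n^4 + 3n^3 - 5n^2 - 2n - 2)

We claim A(n) = -n(n^4 + 3n^3 - 5n^2 - 2n - 2) for all n ≥ 1.
When n = 1: A(1) = 5, and the closed form gives 5. They agree.
Suppose the result is true for n = m, so A(m) = m(-m^4 - 3m^3 + 5m^2 + 2m + 2).
Then A(m+1) = A(m) + (-5m^4 - 22m^3 - 13m^2 + 2m + 5) = (m(-m^4 - 3m^3 + 5m^2 + 2m + 2)) + (-5m^4 - 22m^3 - 13m^2 + 2m + 5).
Simplifying, A(m+1) = -(m + 1)(m^4 + 7m^3 + 10m^2 + m - 5) = -(m+1)((m+1)^4 + 3(m+1)^3 - 5(m+1)^2 - 2(m+1) - 2),
which is the closed form with n = m+1.
This completes the induction.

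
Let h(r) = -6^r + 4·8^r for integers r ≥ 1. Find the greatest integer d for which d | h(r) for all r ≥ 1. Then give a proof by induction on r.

d = 2

Computing the first values: h(1) = 26 and h(2) = 220; gcd(26, 220) = 2, so d ≤ 2.
We prove 2 | -6^r + 4·8^r for all r ≥ 1 by induction on r.
For the base case r = 1: h(1) = 26 = 2·(13), so 2 | h(1).
Inductive step: assume the claim holds for r = p, i.e. 2 | h(p). Then
h(p+1) − 8·h(p) = (-6^(p+1) + 4·8^(p+1)) − 8·(-6^p + 4·8^p) = (-1)·6^p·(6 − 8) = (2)·6^p. Since 2 | h(p) by the inductive hypothesis, 2 | 8·h(p); and 2 | 2 since 2 = 2·1. Therefore 2 | h(p+1).
By the principle of mathematical induction, the result holds for all r ≥ 1.
Therefore the largest such d is 2.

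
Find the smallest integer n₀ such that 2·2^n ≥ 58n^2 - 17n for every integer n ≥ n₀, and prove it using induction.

At n = 11: 4096 < 6831, so the inequality fails and n₀ ≥ 12. We prove 2·2^n ≥ 58n^2 - 17n for all n ≥ 12.
Base step (n = 12): 2·2^n = 8192 and 58n^2 - 17n = 8148, so 8192 ≥ 8148.
Inductive step: assume the claim holds for n = m, so 2·2^m ≥ 58m^2 - 17m.
Then 2·2^(m + 1) = 2·(2·2^m) ≥ 2·(58m^2 - 17m).
Also, for m ≥ 12 we have 2·(58m^2 - 17m) ≥ 58(m+1)^2 - 17(m+1), since 2·(58m^2 - 17m) − (58(m+1)^2 - 17(m+1)) = 58m^2 - 133m - 41, which is nonnegative for all m ≥ 12.
Combining, 2·2^(m + 1) ≥ 58(m+1)^2 - 17(m+1).
By the principle of mathematical induction, the result holds for all n ≥ 12.
Hence the smallest such n₀ is 12.

n₀ = 12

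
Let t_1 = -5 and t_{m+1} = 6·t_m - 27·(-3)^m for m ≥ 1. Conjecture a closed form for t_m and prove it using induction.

t_m = -(-3)^(m + 1) + 4·6^(m - 1)

Computing the first terms: t_1 = -5, t_2 = 51, t_3 = 63. This suggests t_m = -(-3)^(m + 1) + 4·6^(m - 1).
Base case (m = 1): the formula gives -5 = -5 = t_1.
Inductive step: assume the claim holds for m = i, so t_i = -(-3)^(i + 1) + 4·6^(i - 1).
Then t_{i+1} = 6·t_i - 27·(-3)^i = 6·(-(-3)^(i + 1) + 4·6^(i - 1)) - 27·(-3)^i = -(-3)^(i + 2) + 4·6^i = -(-3)^((i+1) + 1) + 4·6^((i+1) - 1),
which is the claimed formula at m = i+1.
By induction, the statement is established for all m ≥ 1.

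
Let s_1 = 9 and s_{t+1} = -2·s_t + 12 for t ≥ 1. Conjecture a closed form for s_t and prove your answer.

Computing the first terms: s_1 = 9, s_2 = -6, s_3 = 24. This suggests s_t = 5(-2)^(t - 1) + 4.
Base case (t = 1): the formula gives 9 = 9 = s_1.
For the inductive step, assume it holds for an arbitrary k ≥ 1, so s_k = 5(-2)^(k - 1) + 4.
Then s_{k+1} = -2·s_k + 12 = -2·(5(-2)^(k - 1) + 4) + 12 = 5(-2)^k + 4 = 5(-2)^((k+1) - 1) + 4,
which is the claimed formula at t = k+1.
By the principle of mathematical induction, the result holds for all t ≥ 1.

s_t = 5(-2)^(t - 1) + 4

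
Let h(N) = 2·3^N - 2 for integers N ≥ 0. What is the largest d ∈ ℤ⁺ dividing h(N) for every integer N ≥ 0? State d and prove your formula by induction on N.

Computing the first values: h(0) = 0 and h(1) = 4; gcd(0, 4) = 4, so d ≤ 4.
We prove 4 | 2·3^N - 2 for all N ≥ 0 by induction on N.
Base case (N = 0): h(0) = 0 = 4·(0), so 4 | h(0).
Inductive step: assume the claim holds for N = i, i.e. 4 | h(i). Then
h(i+1) = 2·3^(i+1) - 2 = 3·(2·3^i - 2) + 4 = 3·h(i) + 4. The first term is divisible by 4 by the inductive hypothesis, and 4 is divisible by 4. Hence 4 | h(i+1).
This completes the induction.
Therefore the largest such d is 4.

d = 4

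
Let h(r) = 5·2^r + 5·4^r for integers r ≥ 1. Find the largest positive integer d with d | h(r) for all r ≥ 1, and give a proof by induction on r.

Computing the first values: h(1) = 30 and h(2) = 100; gcd(30, 100) = 10, so d ≤ 10.
We prove 10 | 5·2^r + 5·4^r for all r ≥ 1 by induction on r.
Base step (r = 1): h(1) = 30 = 10·(3), so 10 | h(1).
Inductive step: suppose the statement holds for some m ≥ 1, i.e. 10 | h(m). Then
h(m+1) − 4·h(m) = (5·2^(m+1) + 5·4^(m+1)) − 4·(5·2^m + 5·4^m) = (5)·2^m·(2 − 4) = (-10)·2^m. Since 10 | h(m) by the inductive hypothesis, 10 | 4·h(m); and 10 | -10 since -10 = 10·-1. Therefore 10 | h(m+1).
Hence, by induction on r, the claim holds for every r ≥ 1.
Therefore the largest such d is 10.

d = 10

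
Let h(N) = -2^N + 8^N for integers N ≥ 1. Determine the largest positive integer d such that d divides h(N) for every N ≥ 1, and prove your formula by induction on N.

Computing the first values: h(1) = 6 and h(2) = 60; gcd(6, 60) = 6, so d ≤ 6.
We prove 6 | -2^N + 8^N for all N ≥ 1 by induction on N.
Base case (N = 1): h(1) = 6 = 6·(1), so 6 | h(1).
Inductive step: assume the claim holds for N = r, i.e. 6 | h(r). Then
8^{r+1} − 2^{r+1} = 8·8^r − 2·2^r = 8·(8^r − 2^r) + (6)·2^r. The first term is divisible by 6 by the inductive hypothesis, and the second term (6)·2^r is divisible by 6 since 6 | 6. Hence 6 | h(r+1).
Hence, by induction on N, the claim holds for every N ≥ 1.
Therefore the largest such d is 6.

d = 6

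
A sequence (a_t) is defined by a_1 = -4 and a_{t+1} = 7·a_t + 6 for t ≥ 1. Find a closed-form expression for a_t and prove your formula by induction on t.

Computing the first terms: a_1 = -4, a_2 = -22, a_3 = -148. This suggests a_t = -3·7^(t - 1) - 1.
For the base case t = 1: the formula gives -4 = -4 = a_1.
Suppose the result is true for t = r, so a_r = -3·7^(r - 1) - 1.
Then a_{r+1} = 7·a_r + 6 = 7·(-3·7^(r - 1) - 1) + 6 = -3·7^r - 1 = -3·7^((r+1) - 1) - 1,
which is the claimed formula at t = r+1.
Hence, by induction on t, the claim holds for every t ≥ 1.

a_t = -3·7^(t - 1) - 1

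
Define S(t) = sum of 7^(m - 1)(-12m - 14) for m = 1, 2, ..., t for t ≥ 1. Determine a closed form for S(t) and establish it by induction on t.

We claim S(t) = -2·7^t(t + 1) + 2 for all t ≥ 1.
Base case (t = 1): S(1) = -26, and the closed form gives -26. They agree.
Inductive step: suppose the statement holds for some m ≥ 1, so S(m) = -2·7^m(m + 1) + 2.
Then S(m+1) = S(m) + (7^m(-12m - 26)) = (-2·7^m(m + 1) + 2) + (7^m(-12m - 26)).
Simplifying, S(m+1) = -14·7^m·m - 28·7^m + 2 = -2·7^(m+1)((m+1) + 1) + 2,
which is the closed form with t = m+1.
This completes the induction.

S(t) = -2·7^t(t + 1) + 2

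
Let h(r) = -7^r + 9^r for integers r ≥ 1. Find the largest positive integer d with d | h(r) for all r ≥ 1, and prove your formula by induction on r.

Computing the first values: h(1) = 2 and h(2) = 32; gcd(2, 32) = 2, so d ≤ 2.
We prove 2 | -7^r + 9^r for all r ≥ 1 by induction on r.
When r = 1: h(1) = 2 = 2·(1), so 2 | h(1).
For the inductive step, assume it holds for an arbitrary j ≥ 1, i.e. 2 | h(j). Then
9^{j+1} − 7^{j+1} = 9·9^j − 7·7^j = 9·(9^j − 7^j) + (2)·7^j. The first term is divisible by 2 by the inductive hypothesis, and the second term (2)·7^j is divisible by 2 since 2 | 2. Hence 2 | h(j+1).
Hence, by induction on r, the claim holds for every r ≥ 1.
Therefore the largest such d is 2.

d = 2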